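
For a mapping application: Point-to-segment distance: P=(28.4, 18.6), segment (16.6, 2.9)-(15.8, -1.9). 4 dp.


Project P onto AB: t = 0 (clamped to [0,1])
Closest point on segment: (16.6, 2.9)
Distance: 19.64

19.64


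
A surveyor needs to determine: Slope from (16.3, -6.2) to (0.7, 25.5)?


slope = (y2-y1)/(x2-x1) = (25.5-(-6.2))/(0.7-16.3) = 31.7/(-15.6) = -2.0321

-2.0321


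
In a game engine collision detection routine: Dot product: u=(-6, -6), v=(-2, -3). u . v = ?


u . v = u_x*v_x + u_y*v_y = (-6)*(-2) + (-6)*(-3)
= 12 + 18 = 30

30


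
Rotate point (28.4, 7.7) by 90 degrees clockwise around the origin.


90° CW: (x,y) -> (y, -x)
(28.4,7.7) -> (7.7, -28.4)

(7.7, -28.4)


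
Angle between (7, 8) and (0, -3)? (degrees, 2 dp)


u.v = -24, |u| = sqrt(113) = 10.6301, |v| = sqrt(9) = 3
cos(theta) = u.v/(|u||v|) = -24/sqrt(1017) = -0.752577
theta = acos(-0.752577) = 138.81 degrees

138.81 degrees


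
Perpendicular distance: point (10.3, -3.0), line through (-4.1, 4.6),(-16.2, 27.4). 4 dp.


|cross product| = 236.36
|line direction| = sqrt(666.25) = 25.8118
Distance = 236.36/sqrt(666.25) = 9.157

9.157


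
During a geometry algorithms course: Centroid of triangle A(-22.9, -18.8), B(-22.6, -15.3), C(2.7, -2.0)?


Centroid = ((x_A+x_B+x_C)/3, (y_A+y_B+y_C)/3)
= (((-22.9)+(-22.6)+2.7)/3, ((-18.8)+(-15.3)+(-2))/3)
= (-14.2667, -12.0333)

(-14.2667, -12.0333)


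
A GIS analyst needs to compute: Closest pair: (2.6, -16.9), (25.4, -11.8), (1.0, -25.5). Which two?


d(P0,P1) = 23.3634, d(P0,P2) = 8.7476, d(P1,P2) = 27.983
Closest: P0 and P2

Closest pair: (2.6, -16.9) and (1.0, -25.5), distance = 8.7476


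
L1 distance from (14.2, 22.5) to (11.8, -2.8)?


|14.2-11.8| + |22.5-(-2.8)| = 2.4 + 25.3 = 27.7

27.7


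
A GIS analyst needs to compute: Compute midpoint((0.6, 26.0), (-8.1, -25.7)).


M = ((0.6+(-8.1))/2, (26+(-25.7))/2)
= (-3.75, 0.15)

(-3.75, 0.15)


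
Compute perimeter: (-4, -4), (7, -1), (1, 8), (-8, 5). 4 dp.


Sides: (-4, -4)->(7, -1): sqrt(130) = 11.401754, (7, -1)->(1, 8): sqrt(117) = 10.816654, (1, 8)->(-8, 5): sqrt(90) = 9.486833, (-8, 5)->(-4, -4): sqrt(97) = 9.848858
Sum = 41.554099
Perimeter = 41.5541

41.5541


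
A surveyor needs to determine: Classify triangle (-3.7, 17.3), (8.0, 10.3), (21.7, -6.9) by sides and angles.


Side lengths squared: AB^2=185.89, BC^2=483.53, CA^2=1230.8
Sorted: [185.89, 483.53, 1230.8]
By sides: Scalene, By angles: Obtuse

Scalene, Obtuse


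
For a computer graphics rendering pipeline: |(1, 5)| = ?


|u| = sqrt(1^2 + 5^2) = sqrt(26) = 5.099

5.099


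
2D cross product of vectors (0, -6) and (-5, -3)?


u x v = u_x*v_y - u_y*v_x = 0*(-3) - (-6)*(-5)
= 0 - 30 = -30

-30


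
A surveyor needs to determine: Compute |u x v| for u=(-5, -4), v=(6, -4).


|u x v| = |(-5)*(-4) - (-4)*6|
= |20 - (-24)| = 44

44


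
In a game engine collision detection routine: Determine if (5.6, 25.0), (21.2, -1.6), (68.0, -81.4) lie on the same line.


Cross product: (21.2-5.6)*((-81.4)-25) - ((-1.6)-25)*(68-5.6)
= 0

Yes, collinear


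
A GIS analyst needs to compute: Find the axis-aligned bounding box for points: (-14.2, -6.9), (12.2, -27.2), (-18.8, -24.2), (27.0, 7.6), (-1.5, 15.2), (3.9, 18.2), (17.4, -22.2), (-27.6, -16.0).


x range: [-27.6, 27]
y range: [-27.2, 18.2]
Bounding box: (-27.6,-27.2) to (27,18.2)

(-27.6,-27.2) to (27,18.2)


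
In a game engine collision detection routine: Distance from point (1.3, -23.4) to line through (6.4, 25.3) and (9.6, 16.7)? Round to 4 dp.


|cross product| = 199.7
|line direction| = sqrt(84.2) = 9.1761
Distance = 199.7/sqrt(84.2) = 21.7632

21.7632


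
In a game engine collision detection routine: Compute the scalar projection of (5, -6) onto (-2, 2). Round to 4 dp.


u.v = -22, |v| = sqrt(8) = 2.8284
Scalar projection = u.v / |v| = -22 / sqrt(8) = -7.7782

-7.7782


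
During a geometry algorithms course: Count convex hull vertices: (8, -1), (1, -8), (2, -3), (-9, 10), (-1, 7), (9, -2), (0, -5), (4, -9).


Convex hull vertices (CCW): (-9, 10), (1, -8), (4, -9), (9, -2), (8, -1), (-1, 7)
Count = 6

6


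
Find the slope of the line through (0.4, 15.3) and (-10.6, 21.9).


slope = (y2-y1)/(x2-x1) = (21.9-15.3)/((-10.6)-0.4) = 6.6/(-11) = -0.6

-0.6


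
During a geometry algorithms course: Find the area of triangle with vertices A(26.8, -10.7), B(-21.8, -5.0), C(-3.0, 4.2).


Area = |x_A(y_B-y_C) + x_B(y_C-y_A) + x_C(y_A-y_B)|/2
= |(-246.56) + (-324.82) + 17.1|/2
= 554.28/2 = 277.14

277.14


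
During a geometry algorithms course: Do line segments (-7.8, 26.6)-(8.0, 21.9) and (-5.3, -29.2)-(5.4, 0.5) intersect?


Cross products: d1=671.31, d2=151.76, d3=-869.89, d4=-350.34
d1*d2 < 0 and d3*d4 < 0? no

No, they don't intersect


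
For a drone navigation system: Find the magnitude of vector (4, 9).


|u| = sqrt(4^2 + 9^2) = sqrt(97) = 9.8489

9.8489


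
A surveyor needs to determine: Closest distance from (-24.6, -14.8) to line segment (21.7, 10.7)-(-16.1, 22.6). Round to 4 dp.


Project P onto AB: t = 0.9212 (clamped to [0,1])
Closest point on segment: (-13.1212, 21.6622)
Distance: 38.2264

38.2264


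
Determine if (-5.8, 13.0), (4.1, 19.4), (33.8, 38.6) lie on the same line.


Cross product: (4.1-(-5.8))*(38.6-13) - (19.4-13)*(33.8-(-5.8))
= 0

Yes, collinear


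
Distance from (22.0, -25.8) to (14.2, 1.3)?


dx=-7.8, dy=27.1
d^2 = (-7.8)^2 + 27.1^2 = 795.25
d = sqrt(795.25) = 28.2002

28.2002


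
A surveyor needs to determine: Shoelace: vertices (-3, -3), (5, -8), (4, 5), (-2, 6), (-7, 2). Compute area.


Shoelace sum: ((-3)*(-8) - 5*(-3)) + (5*5 - 4*(-8)) + (4*6 - (-2)*5) + ((-2)*2 - (-7)*6) + ((-7)*(-3) - (-3)*2)
= 195
Area = |195|/2 = 97.5

97.5


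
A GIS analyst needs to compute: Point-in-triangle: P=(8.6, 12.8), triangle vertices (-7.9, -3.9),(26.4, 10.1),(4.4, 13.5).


Cross products: AB x AP = 341.81, BC x BP = 1.12, CA x CP = 81.69
All same sign? yes

Yes, inside


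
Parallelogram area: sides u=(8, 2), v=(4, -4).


|u x v| = |8*(-4) - 2*4|
= |(-32) - 8| = 40

40


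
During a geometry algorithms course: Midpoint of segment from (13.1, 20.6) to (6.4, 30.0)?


M = ((13.1+6.4)/2, (20.6+30)/2)
= (9.75, 25.3)

(9.75, 25.3)


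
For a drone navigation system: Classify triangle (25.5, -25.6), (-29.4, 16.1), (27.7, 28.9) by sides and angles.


Side lengths squared: AB^2=4752.9, BC^2=3424.25, CA^2=2975.09
Sorted: [2975.09, 3424.25, 4752.9]
By sides: Scalene, By angles: Acute

Scalene, Acute


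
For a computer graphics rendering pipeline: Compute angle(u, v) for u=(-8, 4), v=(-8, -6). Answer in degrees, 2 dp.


u.v = 40, |u| = sqrt(80) = 8.9443, |v| = sqrt(100) = 10
cos(theta) = u.v/(|u||v|) = 40/sqrt(8000) = 0.447214
theta = acos(0.447214) = 63.43 degrees

63.43 degrees


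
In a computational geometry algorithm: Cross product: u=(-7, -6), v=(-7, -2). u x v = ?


u x v = u_x*v_y - u_y*v_x = (-7)*(-2) - (-6)*(-7)
= 14 - 42 = -28

-28


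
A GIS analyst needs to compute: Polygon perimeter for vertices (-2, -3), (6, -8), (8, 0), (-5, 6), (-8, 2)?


Sides: (-2, -3)->(6, -8): sqrt(89) = 9.433981, (6, -8)->(8, 0): sqrt(68) = 8.246211, (8, 0)->(-5, 6): sqrt(205) = 14.317821, (-5, 6)->(-8, 2): sqrt(25) = 5, (-8, 2)->(-2, -3): sqrt(61) = 7.81025
Sum = 44.808263
Perimeter = 44.8083

44.8083


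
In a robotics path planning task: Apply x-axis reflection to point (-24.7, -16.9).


Reflection over x-axis: (x,y) -> (x,-y)
(-24.7, -16.9) -> (-24.7, 16.9)

(-24.7, 16.9)


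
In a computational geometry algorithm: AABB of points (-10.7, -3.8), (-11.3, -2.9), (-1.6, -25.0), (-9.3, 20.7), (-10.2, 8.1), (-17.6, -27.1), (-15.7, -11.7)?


x range: [-17.6, -1.6]
y range: [-27.1, 20.7]
Bounding box: (-17.6,-27.1) to (-1.6,20.7)

(-17.6,-27.1) to (-1.6,20.7)


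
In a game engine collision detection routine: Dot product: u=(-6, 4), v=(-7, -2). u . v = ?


u . v = u_x*v_x + u_y*v_y = (-6)*(-7) + 4*(-2)
= 42 + (-8) = 34

34


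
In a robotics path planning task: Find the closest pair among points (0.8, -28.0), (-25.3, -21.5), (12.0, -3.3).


d(P0,P1) = 26.8972, d(P0,P2) = 27.1207, d(P1,P2) = 41.5034
Closest: P0 and P1

Closest pair: (0.8, -28.0) and (-25.3, -21.5), distance = 26.8972


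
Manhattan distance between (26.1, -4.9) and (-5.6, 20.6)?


|26.1-(-5.6)| + |(-4.9)-20.6| = 31.7 + 25.5 = 57.2

57.2


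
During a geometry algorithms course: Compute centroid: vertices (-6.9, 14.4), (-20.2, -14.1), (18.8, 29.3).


Centroid = ((x_A+x_B+x_C)/3, (y_A+y_B+y_C)/3)
= (((-6.9)+(-20.2)+18.8)/3, (14.4+(-14.1)+29.3)/3)
= (-2.7667, 9.8667)

(-2.7667, 9.8667)


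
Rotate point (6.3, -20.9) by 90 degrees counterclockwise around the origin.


90° CCW: (x,y) -> (-y, x)
(6.3,-20.9) -> (20.9, 6.3)

(20.9, 6.3)


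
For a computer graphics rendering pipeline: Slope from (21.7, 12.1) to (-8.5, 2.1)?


slope = (y2-y1)/(x2-x1) = (2.1-12.1)/((-8.5)-21.7) = (-10)/(-30.2) = 0.3311

0.3311


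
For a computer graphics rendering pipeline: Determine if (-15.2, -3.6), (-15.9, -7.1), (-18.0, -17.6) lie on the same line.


Cross product: ((-15.9)-(-15.2))*((-17.6)-(-3.6)) - ((-7.1)-(-3.6))*((-18)-(-15.2))
= 0

Yes, collinear


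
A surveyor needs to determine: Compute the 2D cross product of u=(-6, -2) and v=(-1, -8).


u x v = u_x*v_y - u_y*v_x = (-6)*(-8) - (-2)*(-1)
= 48 - 2 = 46

46


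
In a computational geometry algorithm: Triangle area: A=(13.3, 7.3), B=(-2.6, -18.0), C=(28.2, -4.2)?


Area = |x_A(y_B-y_C) + x_B(y_C-y_A) + x_C(y_A-y_B)|/2
= |(-183.54) + 29.9 + 713.46|/2
= 559.82/2 = 279.91

279.91


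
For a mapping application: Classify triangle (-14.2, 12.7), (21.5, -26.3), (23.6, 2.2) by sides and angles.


Side lengths squared: AB^2=2795.49, BC^2=816.66, CA^2=1539.09
Sorted: [816.66, 1539.09, 2795.49]
By sides: Scalene, By angles: Obtuse

Scalene, Obtuse


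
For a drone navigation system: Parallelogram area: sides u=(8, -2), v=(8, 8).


|u x v| = |8*8 - (-2)*8|
= |64 - (-16)| = 80

80


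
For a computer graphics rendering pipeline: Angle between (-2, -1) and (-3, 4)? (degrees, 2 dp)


u.v = 2, |u| = sqrt(5) = 2.2361, |v| = sqrt(25) = 5
cos(theta) = u.v/(|u||v|) = 2/sqrt(125) = 0.178885
theta = acos(0.178885) = 79.7 degrees

79.7 degrees


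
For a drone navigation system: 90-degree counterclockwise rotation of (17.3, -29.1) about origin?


90° CCW: (x,y) -> (-y, x)
(17.3,-29.1) -> (29.1, 17.3)

(29.1, 17.3)


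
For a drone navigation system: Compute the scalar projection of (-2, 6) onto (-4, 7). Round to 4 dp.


u.v = 50, |v| = sqrt(65) = 8.0623
Scalar projection = u.v / |v| = 50 / sqrt(65) = 6.2017

6.2017


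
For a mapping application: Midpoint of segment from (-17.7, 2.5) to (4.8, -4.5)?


M = (((-17.7)+4.8)/2, (2.5+(-4.5))/2)
= (-6.45, -1)

(-6.45, -1)


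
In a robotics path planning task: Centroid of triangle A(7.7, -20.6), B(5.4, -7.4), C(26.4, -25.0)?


Centroid = ((x_A+x_B+x_C)/3, (y_A+y_B+y_C)/3)
= ((7.7+5.4+26.4)/3, ((-20.6)+(-7.4)+(-25))/3)
= (13.1667, -17.6667)

(13.1667, -17.6667)


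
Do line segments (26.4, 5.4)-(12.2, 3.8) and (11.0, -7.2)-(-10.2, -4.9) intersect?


Cross products: d1=-302.54, d2=-235.96, d3=154.28, d4=87.7
d1*d2 < 0 and d3*d4 < 0? no

No, they don't intersect


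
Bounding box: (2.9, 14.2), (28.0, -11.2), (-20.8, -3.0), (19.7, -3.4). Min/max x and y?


x range: [-20.8, 28]
y range: [-11.2, 14.2]
Bounding box: (-20.8,-11.2) to (28,14.2)

(-20.8,-11.2) to (28,14.2)


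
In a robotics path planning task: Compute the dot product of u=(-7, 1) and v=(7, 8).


u . v = u_x*v_x + u_y*v_y = (-7)*7 + 1*8
= (-49) + 8 = -41

-41


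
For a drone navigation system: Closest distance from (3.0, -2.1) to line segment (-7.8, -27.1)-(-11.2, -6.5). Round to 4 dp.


Project P onto AB: t = 1 (clamped to [0,1])
Closest point on segment: (-11.2, -6.5)
Distance: 14.8661

14.8661


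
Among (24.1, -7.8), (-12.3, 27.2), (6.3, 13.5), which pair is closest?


d(P0,P1) = 50.4971, d(P0,P2) = 27.7584, d(P1,P2) = 23.1009
Closest: P1 and P2

Closest pair: (-12.3, 27.2) and (6.3, 13.5), distance = 23.1009


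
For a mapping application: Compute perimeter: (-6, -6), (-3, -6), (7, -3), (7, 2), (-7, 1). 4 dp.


Sides: (-6, -6)->(-3, -6): sqrt(9) = 3, (-3, -6)->(7, -3): sqrt(109) = 10.440307, (7, -3)->(7, 2): sqrt(25) = 5, (7, 2)->(-7, 1): sqrt(197) = 14.035669, (-7, 1)->(-6, -6): sqrt(50) = 7.071068
Sum = 39.547044
Perimeter = 39.547

39.547


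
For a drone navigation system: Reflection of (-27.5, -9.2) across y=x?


Reflection over y=x: (x,y) -> (y,x)
(-27.5, -9.2) -> (-9.2, -27.5)

(-9.2, -27.5)


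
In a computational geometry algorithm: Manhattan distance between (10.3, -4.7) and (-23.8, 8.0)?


|10.3-(-23.8)| + |(-4.7)-8| = 34.1 + 12.7 = 46.8

46.8


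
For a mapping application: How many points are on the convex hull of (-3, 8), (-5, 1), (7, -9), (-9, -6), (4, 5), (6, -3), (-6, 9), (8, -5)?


Convex hull vertices (CCW): (-9, -6), (7, -9), (8, -5), (4, 5), (-3, 8), (-6, 9)
Count = 6

6


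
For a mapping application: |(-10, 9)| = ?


|u| = sqrt((-10)^2 + 9^2) = sqrt(181) = 13.4536

13.4536


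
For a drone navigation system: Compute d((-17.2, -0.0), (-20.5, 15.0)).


dx=-3.3, dy=15
d^2 = (-3.3)^2 + 15^2 = 235.89
d = sqrt(235.89) = 15.3587

15.3587


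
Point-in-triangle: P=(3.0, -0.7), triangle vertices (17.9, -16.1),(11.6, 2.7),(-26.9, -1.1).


Cross products: AB x AP = 183.1, BC x BP = 98.22, CA x CP = 466.42
All same sign? yes

Yes, inside


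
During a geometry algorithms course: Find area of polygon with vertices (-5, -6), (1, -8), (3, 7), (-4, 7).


Shoelace sum: ((-5)*(-8) - 1*(-6)) + (1*7 - 3*(-8)) + (3*7 - (-4)*7) + ((-4)*(-6) - (-5)*7)
= 185
Area = |185|/2 = 92.5

92.5


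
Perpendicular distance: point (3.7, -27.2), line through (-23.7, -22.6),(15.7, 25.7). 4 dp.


|cross product| = 1504.66
|line direction| = sqrt(3885.25) = 62.3318
Distance = 1504.66/sqrt(3885.25) = 24.1395

24.1395


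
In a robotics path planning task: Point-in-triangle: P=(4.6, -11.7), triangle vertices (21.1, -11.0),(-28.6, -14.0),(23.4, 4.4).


Cross products: AB x AP = -14.71, BC x BP = -491.28, CA x CP = -252.49
All same sign? yes

Yes, inside


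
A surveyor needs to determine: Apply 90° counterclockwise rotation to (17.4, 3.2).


90° CCW: (x,y) -> (-y, x)
(17.4,3.2) -> (-3.2, 17.4)

(-3.2, 17.4)


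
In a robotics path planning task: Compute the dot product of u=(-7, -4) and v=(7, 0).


u . v = u_x*v_x + u_y*v_y = (-7)*7 + (-4)*0
= (-49) + 0 = -49

-49


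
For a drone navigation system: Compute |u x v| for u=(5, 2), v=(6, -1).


|u x v| = |5*(-1) - 2*6|
= |(-5) - 12| = 17

17


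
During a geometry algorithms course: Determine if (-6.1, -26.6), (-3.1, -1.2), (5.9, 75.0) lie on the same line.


Cross product: ((-3.1)-(-6.1))*(75-(-26.6)) - ((-1.2)-(-26.6))*(5.9-(-6.1))
= 0

Yes, collinear


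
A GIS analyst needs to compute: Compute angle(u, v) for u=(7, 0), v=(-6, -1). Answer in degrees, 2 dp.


u.v = -42, |u| = sqrt(49) = 7, |v| = sqrt(37) = 6.0828
cos(theta) = u.v/(|u||v|) = -42/sqrt(1813) = -0.986394
theta = acos(-0.986394) = 170.54 degrees

170.54 degrees


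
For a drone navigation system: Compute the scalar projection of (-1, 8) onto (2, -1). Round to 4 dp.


u.v = -10, |v| = sqrt(5) = 2.2361
Scalar projection = u.v / |v| = -10 / sqrt(5) = -4.4721

-4.4721


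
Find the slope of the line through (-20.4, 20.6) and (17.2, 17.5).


slope = (y2-y1)/(x2-x1) = (17.5-20.6)/(17.2-(-20.4)) = (-3.1)/37.6 = -0.0824

-0.0824


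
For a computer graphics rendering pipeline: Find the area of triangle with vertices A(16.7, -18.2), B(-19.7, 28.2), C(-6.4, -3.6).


Area = |x_A(y_B-y_C) + x_B(y_C-y_A) + x_C(y_A-y_B)|/2
= |531.06 + (-287.62) + 296.96|/2
= 540.4/2 = 270.2

270.2


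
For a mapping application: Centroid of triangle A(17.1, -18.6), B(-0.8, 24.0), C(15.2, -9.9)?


Centroid = ((x_A+x_B+x_C)/3, (y_A+y_B+y_C)/3)
= ((17.1+(-0.8)+15.2)/3, ((-18.6)+24+(-9.9))/3)
= (10.5, -1.5)

(10.5, -1.5)


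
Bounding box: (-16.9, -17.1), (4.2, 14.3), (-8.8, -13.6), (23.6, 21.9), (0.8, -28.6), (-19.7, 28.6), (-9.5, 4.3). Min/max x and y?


x range: [-19.7, 23.6]
y range: [-28.6, 28.6]
Bounding box: (-19.7,-28.6) to (23.6,28.6)

(-19.7,-28.6) to (23.6,28.6)


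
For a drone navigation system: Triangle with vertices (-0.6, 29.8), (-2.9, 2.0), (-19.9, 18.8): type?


Side lengths squared: AB^2=778.13, BC^2=571.24, CA^2=493.49
Sorted: [493.49, 571.24, 778.13]
By sides: Scalene, By angles: Acute

Scalene, Acute


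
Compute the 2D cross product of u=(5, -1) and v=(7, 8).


u x v = u_x*v_y - u_y*v_x = 5*8 - (-1)*7
= 40 - (-7) = 47

47


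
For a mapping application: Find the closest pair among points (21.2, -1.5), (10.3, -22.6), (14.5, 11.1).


d(P0,P1) = 23.7491, d(P0,P2) = 14.2706, d(P1,P2) = 33.9607
Closest: P0 and P2

Closest pair: (21.2, -1.5) and (14.5, 11.1), distance = 14.2706


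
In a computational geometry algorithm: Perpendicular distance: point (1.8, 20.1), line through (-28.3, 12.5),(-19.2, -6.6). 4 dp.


|cross product| = 644.07
|line direction| = sqrt(447.62) = 21.157
Distance = 644.07/sqrt(447.62) = 30.4424

30.4424


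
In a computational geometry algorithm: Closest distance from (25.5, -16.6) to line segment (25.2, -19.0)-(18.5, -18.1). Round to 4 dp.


Project P onto AB: t = 0.0033 (clamped to [0,1])
Closest point on segment: (25.178, -18.997)
Distance: 2.4186

2.4186


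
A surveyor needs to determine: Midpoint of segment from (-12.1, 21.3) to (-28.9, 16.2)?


M = (((-12.1)+(-28.9))/2, (21.3+16.2)/2)
= (-20.5, 18.75)

(-20.5, 18.75)


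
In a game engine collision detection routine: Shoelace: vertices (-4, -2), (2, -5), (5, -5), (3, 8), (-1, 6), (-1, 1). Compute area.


Shoelace sum: ((-4)*(-5) - 2*(-2)) + (2*(-5) - 5*(-5)) + (5*8 - 3*(-5)) + (3*6 - (-1)*8) + ((-1)*1 - (-1)*6) + ((-1)*(-2) - (-4)*1)
= 131
Area = |131|/2 = 65.5

65.5


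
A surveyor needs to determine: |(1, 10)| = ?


|u| = sqrt(1^2 + 10^2) = sqrt(101) = 10.0499

10.0499


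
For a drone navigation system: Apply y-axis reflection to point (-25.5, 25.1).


Reflection over y-axis: (x,y) -> (-x,y)
(-25.5, 25.1) -> (25.5, 25.1)

(25.5, 25.1)


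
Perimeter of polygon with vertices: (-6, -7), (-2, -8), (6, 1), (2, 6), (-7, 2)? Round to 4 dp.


Sides: (-6, -7)->(-2, -8): sqrt(17) = 4.123106, (-2, -8)->(6, 1): sqrt(145) = 12.041595, (6, 1)->(2, 6): sqrt(41) = 6.403124, (2, 6)->(-7, 2): sqrt(97) = 9.848858, (-7, 2)->(-6, -7): sqrt(82) = 9.055385
Sum = 41.472068
Perimeter = 41.4721

41.4721


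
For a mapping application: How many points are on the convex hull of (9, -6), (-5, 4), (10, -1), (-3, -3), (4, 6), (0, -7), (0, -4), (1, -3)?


Convex hull vertices (CCW): (-5, 4), (-3, -3), (0, -7), (9, -6), (10, -1), (4, 6)
Count = 6

6


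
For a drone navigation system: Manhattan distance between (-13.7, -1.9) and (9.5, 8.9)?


|(-13.7)-9.5| + |(-1.9)-8.9| = 23.2 + 10.8 = 34

34


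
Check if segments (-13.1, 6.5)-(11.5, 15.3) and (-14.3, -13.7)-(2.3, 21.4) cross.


Cross products: d1=293.2, d2=-424.18, d3=-486.36, d4=231.02
d1*d2 < 0 and d3*d4 < 0? yes

Yes, they intersect


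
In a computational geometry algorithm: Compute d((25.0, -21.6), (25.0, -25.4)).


dx=0, dy=-3.8
d^2 = 0^2 + (-3.8)^2 = 14.44
d = sqrt(14.44) = 3.8

3.8


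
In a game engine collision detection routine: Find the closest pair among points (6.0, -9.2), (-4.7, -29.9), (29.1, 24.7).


d(P0,P1) = 23.3019, d(P0,P2) = 41.0222, d(P1,P2) = 64.2153
Closest: P0 and P1

Closest pair: (6.0, -9.2) and (-4.7, -29.9), distance = 23.3019


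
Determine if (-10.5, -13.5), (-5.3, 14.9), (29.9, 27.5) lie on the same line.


Cross product: ((-5.3)-(-10.5))*(27.5-(-13.5)) - (14.9-(-13.5))*(29.9-(-10.5))
= -934.16

No, not collinear


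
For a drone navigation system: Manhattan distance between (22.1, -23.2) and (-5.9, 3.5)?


|22.1-(-5.9)| + |(-23.2)-3.5| = 28 + 26.7 = 54.7

54.7


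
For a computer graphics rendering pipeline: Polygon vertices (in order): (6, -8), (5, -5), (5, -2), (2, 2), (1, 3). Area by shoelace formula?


Shoelace sum: (6*(-5) - 5*(-8)) + (5*(-2) - 5*(-5)) + (5*2 - 2*(-2)) + (2*3 - 1*2) + (1*(-8) - 6*3)
= 17
Area = |17|/2 = 8.5

8.5


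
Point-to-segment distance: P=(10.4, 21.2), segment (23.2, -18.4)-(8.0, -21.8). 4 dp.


Project P onto AB: t = 0.247 (clamped to [0,1])
Closest point on segment: (19.4457, -19.2398)
Distance: 41.4391

41.4391


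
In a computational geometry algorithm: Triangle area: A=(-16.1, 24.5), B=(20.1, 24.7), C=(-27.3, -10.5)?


Area = |x_A(y_B-y_C) + x_B(y_C-y_A) + x_C(y_A-y_B)|/2
= |(-566.72) + (-703.5) + 5.46|/2
= 1264.76/2 = 632.38

632.38


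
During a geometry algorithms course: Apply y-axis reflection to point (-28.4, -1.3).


Reflection over y-axis: (x,y) -> (-x,y)
(-28.4, -1.3) -> (28.4, -1.3)

(28.4, -1.3)


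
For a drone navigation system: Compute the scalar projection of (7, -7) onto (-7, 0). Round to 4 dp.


u.v = -49, |v| = sqrt(49) = 7
Scalar projection = u.v / |v| = -49 / sqrt(49) = -7

-7


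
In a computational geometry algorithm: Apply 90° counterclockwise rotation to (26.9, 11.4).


90° CCW: (x,y) -> (-y, x)
(26.9,11.4) -> (-11.4, 26.9)

(-11.4, 26.9)


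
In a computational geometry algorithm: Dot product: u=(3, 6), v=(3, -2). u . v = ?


u . v = u_x*v_x + u_y*v_y = 3*3 + 6*(-2)
= 9 + (-12) = -3

-3


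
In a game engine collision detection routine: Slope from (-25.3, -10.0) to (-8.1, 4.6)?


slope = (y2-y1)/(x2-x1) = (4.6-(-10))/((-8.1)-(-25.3)) = 14.6/17.2 = 0.8488

0.8488


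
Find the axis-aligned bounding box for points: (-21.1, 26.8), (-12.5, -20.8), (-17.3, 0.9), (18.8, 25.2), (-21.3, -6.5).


x range: [-21.3, 18.8]
y range: [-20.8, 26.8]
Bounding box: (-21.3,-20.8) to (18.8,26.8)

(-21.3,-20.8) to (18.8,26.8)


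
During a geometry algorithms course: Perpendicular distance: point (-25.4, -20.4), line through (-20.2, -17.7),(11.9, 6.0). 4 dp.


|cross product| = 36.57
|line direction| = sqrt(1592.1) = 39.9011
Distance = 36.57/sqrt(1592.1) = 0.9165

0.9165


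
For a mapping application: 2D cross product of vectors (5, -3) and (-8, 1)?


u x v = u_x*v_y - u_y*v_x = 5*1 - (-3)*(-8)
= 5 - 24 = -19

-19


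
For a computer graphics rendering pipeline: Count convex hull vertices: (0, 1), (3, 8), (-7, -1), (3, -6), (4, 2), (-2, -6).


Convex hull vertices (CCW): (-7, -1), (-2, -6), (3, -6), (4, 2), (3, 8)
Count = 5

5


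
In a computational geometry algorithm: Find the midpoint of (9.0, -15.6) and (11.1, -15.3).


M = ((9+11.1)/2, ((-15.6)+(-15.3))/2)
= (10.05, -15.45)

(10.05, -15.45)


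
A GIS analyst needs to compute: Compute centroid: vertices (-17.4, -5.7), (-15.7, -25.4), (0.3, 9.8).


Centroid = ((x_A+x_B+x_C)/3, (y_A+y_B+y_C)/3)
= (((-17.4)+(-15.7)+0.3)/3, ((-5.7)+(-25.4)+9.8)/3)
= (-10.9333, -7.1)

(-10.9333, -7.1)


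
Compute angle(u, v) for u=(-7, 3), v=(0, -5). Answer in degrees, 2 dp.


u.v = -15, |u| = sqrt(58) = 7.6158, |v| = sqrt(25) = 5
cos(theta) = u.v/(|u||v|) = -15/sqrt(1450) = -0.393919
theta = acos(-0.393919) = 113.2 degrees

113.2 degrees


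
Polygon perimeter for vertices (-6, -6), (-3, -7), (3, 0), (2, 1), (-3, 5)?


Sides: (-6, -6)->(-3, -7): sqrt(10) = 3.162278, (-3, -7)->(3, 0): sqrt(85) = 9.219544, (3, 0)->(2, 1): sqrt(2) = 1.414214, (2, 1)->(-3, 5): sqrt(41) = 6.403124, (-3, 5)->(-6, -6): sqrt(130) = 11.401754
Sum = 31.600914
Perimeter = 31.6009

31.6009


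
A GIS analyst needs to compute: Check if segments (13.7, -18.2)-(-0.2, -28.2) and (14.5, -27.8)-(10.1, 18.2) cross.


Cross products: d1=-5.44, d2=677.96, d3=141.44, d4=-541.96
d1*d2 < 0 and d3*d4 < 0? yes

Yes, they intersect


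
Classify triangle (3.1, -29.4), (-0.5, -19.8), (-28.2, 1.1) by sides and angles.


Side lengths squared: AB^2=105.12, BC^2=1204.1, CA^2=1909.94
Sorted: [105.12, 1204.1, 1909.94]
By sides: Scalene, By angles: Obtuse

Scalene, Obtuse


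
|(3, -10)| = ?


|u| = sqrt(3^2 + (-10)^2) = sqrt(109) = 10.4403

10.4403


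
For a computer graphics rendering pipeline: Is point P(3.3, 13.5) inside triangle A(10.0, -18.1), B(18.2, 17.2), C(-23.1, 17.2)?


Cross products: AB x AP = 495.63, BC x BP = 152.81, CA x CP = 809.45
All same sign? yes

Yes, inside


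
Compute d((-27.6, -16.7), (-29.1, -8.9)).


dx=-1.5, dy=7.8
d^2 = (-1.5)^2 + 7.8^2 = 63.09
d = sqrt(63.09) = 7.9429

7.9429


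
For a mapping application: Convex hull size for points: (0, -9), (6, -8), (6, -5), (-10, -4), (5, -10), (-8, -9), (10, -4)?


Convex hull vertices (CCW): (-10, -4), (-8, -9), (5, -10), (10, -4)
Count = 4

4


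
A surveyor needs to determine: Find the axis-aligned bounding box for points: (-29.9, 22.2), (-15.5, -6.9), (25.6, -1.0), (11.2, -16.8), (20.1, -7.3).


x range: [-29.9, 25.6]
y range: [-16.8, 22.2]
Bounding box: (-29.9,-16.8) to (25.6,22.2)

(-29.9,-16.8) to (25.6,22.2)


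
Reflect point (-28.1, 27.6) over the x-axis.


Reflection over x-axis: (x,y) -> (x,-y)
(-28.1, 27.6) -> (-28.1, -27.6)

(-28.1, -27.6)


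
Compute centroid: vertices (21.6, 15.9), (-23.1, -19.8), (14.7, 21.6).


Centroid = ((x_A+x_B+x_C)/3, (y_A+y_B+y_C)/3)
= ((21.6+(-23.1)+14.7)/3, (15.9+(-19.8)+21.6)/3)
= (4.4, 5.9)

(4.4, 5.9)


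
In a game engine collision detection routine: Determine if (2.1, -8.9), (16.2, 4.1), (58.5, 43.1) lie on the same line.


Cross product: (16.2-2.1)*(43.1-(-8.9)) - (4.1-(-8.9))*(58.5-2.1)
= 0

Yes, collinear


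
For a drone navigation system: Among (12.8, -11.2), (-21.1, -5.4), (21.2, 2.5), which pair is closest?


d(P0,P1) = 34.3926, d(P0,P2) = 16.0702, d(P1,P2) = 43.0314
Closest: P0 and P2

Closest pair: (12.8, -11.2) and (21.2, 2.5), distance = 16.0702


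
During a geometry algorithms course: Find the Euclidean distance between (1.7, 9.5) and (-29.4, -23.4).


dx=-31.1, dy=-32.9
d^2 = (-31.1)^2 + (-32.9)^2 = 2049.62
d = sqrt(2049.62) = 45.2727

45.2727


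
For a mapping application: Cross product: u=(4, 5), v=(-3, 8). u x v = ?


u x v = u_x*v_y - u_y*v_x = 4*8 - 5*(-3)
= 32 - (-15) = 47

47


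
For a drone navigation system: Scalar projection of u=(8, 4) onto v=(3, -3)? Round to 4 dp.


u.v = 12, |v| = sqrt(18) = 4.2426
Scalar projection = u.v / |v| = 12 / sqrt(18) = 2.8284

2.8284


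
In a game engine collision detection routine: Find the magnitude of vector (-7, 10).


|u| = sqrt((-7)^2 + 10^2) = sqrt(149) = 12.2066

12.2066


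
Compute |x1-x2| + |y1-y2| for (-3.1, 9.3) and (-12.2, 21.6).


|(-3.1)-(-12.2)| + |9.3-21.6| = 9.1 + 12.3 = 21.4

21.4


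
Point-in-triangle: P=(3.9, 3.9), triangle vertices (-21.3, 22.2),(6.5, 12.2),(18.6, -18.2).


Cross products: AB x AP = -256.74, BC x BP = -179.47, CA x CP = -287.91
All same sign? yes

Yes, inside


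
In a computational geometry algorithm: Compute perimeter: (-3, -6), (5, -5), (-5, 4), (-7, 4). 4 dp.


Sides: (-3, -6)->(5, -5): sqrt(65) = 8.062258, (5, -5)->(-5, 4): sqrt(181) = 13.453624, (-5, 4)->(-7, 4): sqrt(4) = 2, (-7, 4)->(-3, -6): sqrt(116) = 10.77033
Sum = 34.286212
Perimeter = 34.2862

34.2862


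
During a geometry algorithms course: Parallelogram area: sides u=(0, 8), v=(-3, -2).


|u x v| = |0*(-2) - 8*(-3)|
= |0 - (-24)| = 24

24


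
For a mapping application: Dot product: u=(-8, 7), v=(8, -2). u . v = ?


u . v = u_x*v_x + u_y*v_y = (-8)*8 + 7*(-2)
= (-64) + (-14) = -78

-78


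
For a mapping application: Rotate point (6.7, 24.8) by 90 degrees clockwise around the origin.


90° CW: (x,y) -> (y, -x)
(6.7,24.8) -> (24.8, -6.7)

(24.8, -6.7)


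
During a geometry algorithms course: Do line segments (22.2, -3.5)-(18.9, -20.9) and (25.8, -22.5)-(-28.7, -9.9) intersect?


Cross products: d1=-990.14, d2=-0.26, d3=125.34, d4=-864.54
d1*d2 < 0 and d3*d4 < 0? no

No, they don't intersect


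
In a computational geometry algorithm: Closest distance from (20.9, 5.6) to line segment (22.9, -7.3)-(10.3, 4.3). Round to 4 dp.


Project P onto AB: t = 0.5961 (clamped to [0,1])
Closest point on segment: (15.3895, -0.3856)
Distance: 8.1359

8.1359


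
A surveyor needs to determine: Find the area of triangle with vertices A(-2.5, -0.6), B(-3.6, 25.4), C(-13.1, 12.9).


Area = |x_A(y_B-y_C) + x_B(y_C-y_A) + x_C(y_A-y_B)|/2
= |(-31.25) + (-48.6) + 340.6|/2
= 260.75/2 = 130.375

130.375


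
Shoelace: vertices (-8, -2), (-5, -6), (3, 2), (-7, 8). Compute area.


Shoelace sum: ((-8)*(-6) - (-5)*(-2)) + ((-5)*2 - 3*(-6)) + (3*8 - (-7)*2) + ((-7)*(-2) - (-8)*8)
= 162
Area = |162|/2 = 81

81


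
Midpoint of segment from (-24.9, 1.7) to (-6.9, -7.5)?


M = (((-24.9)+(-6.9))/2, (1.7+(-7.5))/2)
= (-15.9, -2.9)

(-15.9, -2.9)


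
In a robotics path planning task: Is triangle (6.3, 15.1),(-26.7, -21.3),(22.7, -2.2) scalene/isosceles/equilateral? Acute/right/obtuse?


Side lengths squared: AB^2=2413.96, BC^2=2805.17, CA^2=568.25
Sorted: [568.25, 2413.96, 2805.17]
By sides: Scalene, By angles: Acute

Scalene, Acute


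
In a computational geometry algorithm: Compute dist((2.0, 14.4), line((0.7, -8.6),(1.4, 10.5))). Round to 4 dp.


|cross product| = 8.73
|line direction| = sqrt(365.3) = 19.1128
Distance = 8.73/sqrt(365.3) = 0.4568

0.4568


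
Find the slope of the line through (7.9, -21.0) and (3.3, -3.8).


slope = (y2-y1)/(x2-x1) = ((-3.8)-(-21))/(3.3-7.9) = 17.2/(-4.6) = -3.7391

-3.7391


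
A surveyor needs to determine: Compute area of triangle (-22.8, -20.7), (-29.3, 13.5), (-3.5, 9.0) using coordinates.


Area = |x_A(y_B-y_C) + x_B(y_C-y_A) + x_C(y_A-y_B)|/2
= |(-102.6) + (-870.21) + 119.7|/2
= 853.11/2 = 426.555

426.555


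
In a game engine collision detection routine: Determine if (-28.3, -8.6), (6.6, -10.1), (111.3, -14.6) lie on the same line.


Cross product: (6.6-(-28.3))*((-14.6)-(-8.6)) - ((-10.1)-(-8.6))*(111.3-(-28.3))
= 0

Yes, collinear


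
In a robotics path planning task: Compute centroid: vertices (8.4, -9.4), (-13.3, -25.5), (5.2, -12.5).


Centroid = ((x_A+x_B+x_C)/3, (y_A+y_B+y_C)/3)
= ((8.4+(-13.3)+5.2)/3, ((-9.4)+(-25.5)+(-12.5))/3)
= (0.1, -15.8)

(0.1, -15.8)


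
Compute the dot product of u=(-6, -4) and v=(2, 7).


u . v = u_x*v_x + u_y*v_y = (-6)*2 + (-4)*7
= (-12) + (-28) = -40

-40


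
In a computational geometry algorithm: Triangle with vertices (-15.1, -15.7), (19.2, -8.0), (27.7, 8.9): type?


Side lengths squared: AB^2=1235.78, BC^2=357.86, CA^2=2437
Sorted: [357.86, 1235.78, 2437]
By sides: Scalene, By angles: Obtuse

Scalene, Obtuse


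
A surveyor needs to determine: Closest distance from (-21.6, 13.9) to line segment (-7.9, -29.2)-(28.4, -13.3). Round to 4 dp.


Project P onto AB: t = 0.1197 (clamped to [0,1])
Closest point on segment: (-3.5551, -27.2969)
Distance: 44.9755

44.9755


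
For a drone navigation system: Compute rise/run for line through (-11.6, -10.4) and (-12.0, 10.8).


slope = (y2-y1)/(x2-x1) = (10.8-(-10.4))/((-12)-(-11.6)) = 21.2/(-0.4) = -53

-53


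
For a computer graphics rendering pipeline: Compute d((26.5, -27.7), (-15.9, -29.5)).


dx=-42.4, dy=-1.8
d^2 = (-42.4)^2 + (-1.8)^2 = 1801
d = sqrt(1801) = 42.4382

42.4382


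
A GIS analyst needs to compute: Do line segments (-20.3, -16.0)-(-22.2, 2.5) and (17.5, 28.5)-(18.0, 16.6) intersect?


Cross products: d1=-472.07, d2=-485.43, d3=-783.85, d4=-770.49
d1*d2 < 0 and d3*d4 < 0? no

No, they don't intersect


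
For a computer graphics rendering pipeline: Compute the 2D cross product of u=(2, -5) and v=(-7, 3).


u x v = u_x*v_y - u_y*v_x = 2*3 - (-5)*(-7)
= 6 - 35 = -29

-29


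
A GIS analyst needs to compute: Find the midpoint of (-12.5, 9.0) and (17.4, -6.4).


M = (((-12.5)+17.4)/2, (9+(-6.4))/2)
= (2.45, 1.3)

(2.45, 1.3)


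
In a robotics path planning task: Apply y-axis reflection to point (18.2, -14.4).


Reflection over y-axis: (x,y) -> (-x,y)
(18.2, -14.4) -> (-18.2, -14.4)

(-18.2, -14.4)


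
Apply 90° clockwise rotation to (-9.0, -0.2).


90° CW: (x,y) -> (y, -x)
(-9,-0.2) -> (-0.2, 9)

(-0.2, 9)


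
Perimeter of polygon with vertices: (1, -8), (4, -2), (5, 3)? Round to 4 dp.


Sides: (1, -8)->(4, -2): sqrt(45) = 6.708204, (4, -2)->(5, 3): sqrt(26) = 5.09902, (5, 3)->(1, -8): sqrt(137) = 11.7047
Sum = 23.511924
Perimeter = 23.5119

23.5119


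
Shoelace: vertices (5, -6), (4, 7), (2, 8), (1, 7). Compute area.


Shoelace sum: (5*7 - 4*(-6)) + (4*8 - 2*7) + (2*7 - 1*8) + (1*(-6) - 5*7)
= 42
Area = |42|/2 = 21

21


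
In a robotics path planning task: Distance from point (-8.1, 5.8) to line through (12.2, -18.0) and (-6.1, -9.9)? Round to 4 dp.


|cross product| = 271.11
|line direction| = sqrt(400.5) = 20.0125
Distance = 271.11/sqrt(400.5) = 13.547

13.547


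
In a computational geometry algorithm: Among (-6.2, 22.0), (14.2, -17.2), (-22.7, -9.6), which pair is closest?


d(P0,P1) = 44.1905, d(P0,P2) = 35.6484, d(P1,P2) = 37.6745
Closest: P0 and P2

Closest pair: (-6.2, 22.0) and (-22.7, -9.6), distance = 35.6484


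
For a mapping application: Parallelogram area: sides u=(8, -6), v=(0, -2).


|u x v| = |8*(-2) - (-6)*0|
= |(-16) - 0| = 16

16


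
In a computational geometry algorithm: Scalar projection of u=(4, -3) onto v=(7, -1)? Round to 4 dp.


u.v = 31, |v| = sqrt(50) = 7.0711
Scalar projection = u.v / |v| = 31 / sqrt(50) = 4.3841

4.3841


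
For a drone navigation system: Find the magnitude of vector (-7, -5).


|u| = sqrt((-7)^2 + (-5)^2) = sqrt(74) = 8.6023

8.6023


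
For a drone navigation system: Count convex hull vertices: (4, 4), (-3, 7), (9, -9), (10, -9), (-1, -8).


Convex hull vertices (CCW): (-3, 7), (-1, -8), (9, -9), (10, -9), (4, 4)
Count = 5

5


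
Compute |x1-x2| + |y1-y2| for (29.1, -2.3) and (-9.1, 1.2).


|29.1-(-9.1)| + |(-2.3)-1.2| = 38.2 + 3.5 = 41.7

41.7


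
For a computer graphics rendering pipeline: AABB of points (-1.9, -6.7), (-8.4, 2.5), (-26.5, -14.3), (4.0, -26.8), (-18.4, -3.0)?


x range: [-26.5, 4]
y range: [-26.8, 2.5]
Bounding box: (-26.5,-26.8) to (4,2.5)

(-26.5,-26.8) to (4,2.5)


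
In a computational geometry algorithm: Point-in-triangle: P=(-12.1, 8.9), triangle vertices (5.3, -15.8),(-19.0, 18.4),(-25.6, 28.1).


Cross products: AB x AP = -5.13, BC x BP = -4.23, CA x CP = -0.63
All same sign? yes

Yes, inside


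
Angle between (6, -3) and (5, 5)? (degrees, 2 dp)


u.v = 15, |u| = sqrt(45) = 6.7082, |v| = sqrt(50) = 7.0711
cos(theta) = u.v/(|u||v|) = 15/sqrt(2250) = 0.316228
theta = acos(0.316228) = 71.57 degrees

71.57 degrees


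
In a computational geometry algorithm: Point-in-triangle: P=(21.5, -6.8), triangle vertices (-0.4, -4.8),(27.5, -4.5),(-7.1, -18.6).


Cross products: AB x AP = -62.37, BC x BP = -5.02, CA x CP = -315.62
All same sign? yes

Yes, inside


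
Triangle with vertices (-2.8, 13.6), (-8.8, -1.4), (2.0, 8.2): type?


Side lengths squared: AB^2=261, BC^2=208.8, CA^2=52.2
Sorted: [52.2, 208.8, 261]
By sides: Scalene, By angles: Right

Scalene, Right


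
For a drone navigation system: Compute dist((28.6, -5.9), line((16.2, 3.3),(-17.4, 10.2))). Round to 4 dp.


|cross product| = 223.56
|line direction| = sqrt(1176.57) = 34.3012
Distance = 223.56/sqrt(1176.57) = 6.5176

6.5176


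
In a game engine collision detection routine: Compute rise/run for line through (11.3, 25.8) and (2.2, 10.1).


slope = (y2-y1)/(x2-x1) = (10.1-25.8)/(2.2-11.3) = (-15.7)/(-9.1) = 1.7253

1.7253


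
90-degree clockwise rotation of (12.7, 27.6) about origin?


90° CW: (x,y) -> (y, -x)
(12.7,27.6) -> (27.6, -12.7)

(27.6, -12.7)


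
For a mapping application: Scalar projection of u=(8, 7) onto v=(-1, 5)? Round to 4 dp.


u.v = 27, |v| = sqrt(26) = 5.099
Scalar projection = u.v / |v| = 27 / sqrt(26) = 5.2951

5.2951


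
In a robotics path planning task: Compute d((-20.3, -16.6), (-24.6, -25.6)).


dx=-4.3, dy=-9
d^2 = (-4.3)^2 + (-9)^2 = 99.49
d = sqrt(99.49) = 9.9745

9.9745


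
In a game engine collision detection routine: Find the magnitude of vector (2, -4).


|u| = sqrt(2^2 + (-4)^2) = sqrt(20) = 4.4721

4.4721


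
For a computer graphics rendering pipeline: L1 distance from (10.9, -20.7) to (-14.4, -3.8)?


|10.9-(-14.4)| + |(-20.7)-(-3.8)| = 25.3 + 16.9 = 42.2

42.2


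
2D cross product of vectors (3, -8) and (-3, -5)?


u x v = u_x*v_y - u_y*v_x = 3*(-5) - (-8)*(-3)
= (-15) - 24 = -39

-39


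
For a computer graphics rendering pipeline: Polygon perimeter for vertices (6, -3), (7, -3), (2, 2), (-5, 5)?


Sides: (6, -3)->(7, -3): sqrt(1) = 1, (7, -3)->(2, 2): sqrt(50) = 7.071068, (2, 2)->(-5, 5): sqrt(58) = 7.615773, (-5, 5)->(6, -3): sqrt(185) = 13.601471
Sum = 29.288312
Perimeter = 29.2883

29.2883


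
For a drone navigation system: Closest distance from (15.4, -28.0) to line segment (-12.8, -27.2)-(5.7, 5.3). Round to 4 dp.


Project P onto AB: t = 0.3545 (clamped to [0,1])
Closest point on segment: (-6.2427, -15.6803)
Distance: 24.9034

24.9034


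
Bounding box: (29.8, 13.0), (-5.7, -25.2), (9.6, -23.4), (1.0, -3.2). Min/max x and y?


x range: [-5.7, 29.8]
y range: [-25.2, 13]
Bounding box: (-5.7,-25.2) to (29.8,13)

(-5.7,-25.2) to (29.8,13)


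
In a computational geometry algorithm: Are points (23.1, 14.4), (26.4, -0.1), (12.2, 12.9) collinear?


Cross product: (26.4-23.1)*(12.9-14.4) - ((-0.1)-14.4)*(12.2-23.1)
= -163

No, not collinear


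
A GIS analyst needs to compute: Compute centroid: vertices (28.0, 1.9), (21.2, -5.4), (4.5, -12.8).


Centroid = ((x_A+x_B+x_C)/3, (y_A+y_B+y_C)/3)
= ((28+21.2+4.5)/3, (1.9+(-5.4)+(-12.8))/3)
= (17.9, -5.4333)

(17.9, -5.4333)


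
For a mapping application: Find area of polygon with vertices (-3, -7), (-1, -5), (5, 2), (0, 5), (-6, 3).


Shoelace sum: ((-3)*(-5) - (-1)*(-7)) + ((-1)*2 - 5*(-5)) + (5*5 - 0*2) + (0*3 - (-6)*5) + ((-6)*(-7) - (-3)*3)
= 137
Area = |137|/2 = 68.5

68.5


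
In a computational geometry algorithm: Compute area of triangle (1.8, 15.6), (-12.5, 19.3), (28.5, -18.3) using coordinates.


Area = |x_A(y_B-y_C) + x_B(y_C-y_A) + x_C(y_A-y_B)|/2
= |67.68 + 423.75 + (-105.45)|/2
= 385.98/2 = 192.99

192.99


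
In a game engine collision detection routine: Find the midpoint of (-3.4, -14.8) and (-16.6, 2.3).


M = (((-3.4)+(-16.6))/2, ((-14.8)+2.3)/2)
= (-10, -6.25)

(-10, -6.25)


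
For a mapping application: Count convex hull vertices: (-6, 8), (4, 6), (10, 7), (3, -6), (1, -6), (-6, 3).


Convex hull vertices (CCW): (-6, 3), (1, -6), (3, -6), (10, 7), (-6, 8)
Count = 5

5


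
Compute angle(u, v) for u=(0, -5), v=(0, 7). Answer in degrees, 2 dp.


u.v = -35, |u| = sqrt(25) = 5, |v| = sqrt(49) = 7
cos(theta) = u.v/(|u||v|) = -35/sqrt(1225) = -1
theta = acos(-1) = 180 degrees

180 degrees


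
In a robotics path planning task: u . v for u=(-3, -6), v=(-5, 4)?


u . v = u_x*v_x + u_y*v_y = (-3)*(-5) + (-6)*4
= 15 + (-24) = -9

-9


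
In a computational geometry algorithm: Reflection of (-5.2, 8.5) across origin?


Reflection over origin: (x,y) -> (-x,-y)
(-5.2, 8.5) -> (5.2, -8.5)

(5.2, -8.5)


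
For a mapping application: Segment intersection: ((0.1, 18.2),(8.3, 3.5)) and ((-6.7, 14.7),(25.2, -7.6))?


Cross products: d1=263.29, d2=-22.78, d3=-128.66, d4=157.41
d1*d2 < 0 and d3*d4 < 0? yes

Yes, they intersect


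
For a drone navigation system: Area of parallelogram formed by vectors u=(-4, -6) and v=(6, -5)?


|u x v| = |(-4)*(-5) - (-6)*6|
= |20 - (-36)| = 56

56
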